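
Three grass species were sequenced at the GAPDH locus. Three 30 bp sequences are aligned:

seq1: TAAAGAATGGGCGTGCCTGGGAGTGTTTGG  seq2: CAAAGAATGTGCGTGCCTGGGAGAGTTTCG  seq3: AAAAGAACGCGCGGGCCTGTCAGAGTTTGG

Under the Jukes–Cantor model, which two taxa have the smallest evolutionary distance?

seq1 and seq2

seq1–seq2: 4/30 differ, p = 0.133, d = 0.147.
seq1–seq3: 7/30 differ, p = 0.233, d = 0.280.
seq2–seq3: 7/30 differ, p = 0.233, d = 0.280.
The smallest distance is between seq1 and seq2.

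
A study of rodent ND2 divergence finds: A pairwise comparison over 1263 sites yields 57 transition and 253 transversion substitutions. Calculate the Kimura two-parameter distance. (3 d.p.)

P = 57/1263 ≈ 0.045131 and Q = 253/1263 ≈ 0.200317.
Under the Kimura two-parameter model, d = −½ ln(1 − 2P − Q) − ¼ ln(1 − 2Q).
1 − 2P − Q = 0.709421, giving −½ ln(0.709421) = 0.171653.
1 − 2Q = 0.599366, giving −¼ ln(0.599366) = 0.127971.
d = 0.171653 + 0.127971 = 0.299624.

0.300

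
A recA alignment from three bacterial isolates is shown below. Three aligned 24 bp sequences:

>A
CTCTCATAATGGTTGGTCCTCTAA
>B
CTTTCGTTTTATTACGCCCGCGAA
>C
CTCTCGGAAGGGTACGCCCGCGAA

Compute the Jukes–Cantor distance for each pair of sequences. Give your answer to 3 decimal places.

d(A,B) = 0.708, d(A,C) = 0.441, d(B,C) = 0.369

A–B: 11/24 sites differ → p ≈ 0.458333, d = −0.75 ln(1 − 0.611111) = 0.708346 ≈ 0.708.
A–C: 8/24 sites differ → p ≈ 0.333333, d = −0.75 ln(1 − 0.444444) = 0.440839 ≈ 0.441.
B–C: 7/24 sites differ → p ≈ 0.291667, d = −0.75 ln(1 − 0.388889) = 0.369358 ≈ 0.369.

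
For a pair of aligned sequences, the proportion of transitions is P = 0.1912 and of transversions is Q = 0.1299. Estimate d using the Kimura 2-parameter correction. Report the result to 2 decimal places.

Under the Kimura two-parameter model, d = −½ ln(1 − 2P − Q) − ¼ ln(1 − 2Q).
1 − 2P − Q = 0.4877, giving −½ ln(0.4877) = 0.359027.
1 − 2Q = 0.7402, giving −¼ ln(0.7402) = 0.075209.
d = 0.359027 + 0.075209 = 0.434236.

0.43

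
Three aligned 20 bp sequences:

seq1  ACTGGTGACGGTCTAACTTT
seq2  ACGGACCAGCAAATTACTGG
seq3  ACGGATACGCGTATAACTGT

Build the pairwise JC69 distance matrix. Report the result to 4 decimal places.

seq1–seq2: 12/20 sites differ → p = 0.6, d = −0.75 ln(1 − 0.8) = 1.207078 ≈ 1.2071.
seq1–seq3: 8/20 sites differ → p = 0.4, d = −0.75 ln(1 − 0.533333) = 0.571605 ≈ 0.5716.
seq2–seq3: 7/20 sites differ → p = 0.35, d = −0.75 ln(1 − 0.466667) = 0.471457 ≈ 0.4715.

d(seq1,seq2) = 1.2071, d(seq1,seq3) = 0.5716, d(seq2,seq3) = 0.4715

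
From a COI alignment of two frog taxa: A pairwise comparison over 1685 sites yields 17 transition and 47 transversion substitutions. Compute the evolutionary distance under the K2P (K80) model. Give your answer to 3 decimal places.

P = 17/1685 ≈ 0.010089 and Q = 47/1685 ≈ 0.027893.
Under the Kimura two-parameter model, d = −½ ln(1 − 2P − Q) − ¼ ln(1 − 2Q).
1 − 2P − Q = 0.951929, giving −½ ln(0.951929) = 0.024632.
1 − 2Q = 0.944214, giving −¼ ln(0.944214) = 0.014351.
d = 0.024632 + 0.014351 = 0.038983.

0.039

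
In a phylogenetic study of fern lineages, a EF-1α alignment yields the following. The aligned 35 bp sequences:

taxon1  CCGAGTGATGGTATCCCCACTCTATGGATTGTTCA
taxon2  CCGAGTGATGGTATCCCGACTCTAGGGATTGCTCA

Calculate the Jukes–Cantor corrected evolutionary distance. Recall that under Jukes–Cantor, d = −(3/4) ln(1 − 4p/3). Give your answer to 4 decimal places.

The sequences differ at 3 of 35 sites (18, 25, 32), so p = 3/35 ≈ 0.085714.
d = −(3/4) ln(1 − 4p/3) = −0.75 ln(1 − 0.114285) = −0.75 ln(0.885715)
  = −0.75 × (-0.121360) = 0.091020 substitutions/site.

0.0910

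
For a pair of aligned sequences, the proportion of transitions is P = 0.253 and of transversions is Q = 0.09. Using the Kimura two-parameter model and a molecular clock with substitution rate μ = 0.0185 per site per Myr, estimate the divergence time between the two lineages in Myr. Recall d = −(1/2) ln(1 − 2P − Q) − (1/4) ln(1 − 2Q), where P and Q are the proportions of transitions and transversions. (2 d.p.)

Under the Kimura two-parameter model, d = −½ ln(1 − 2P − Q) − ¼ ln(1 − 2Q).
1 − 2P − Q = 0.404, giving −½ ln(0.404) = 0.453170.
1 − 2Q = 0.82, giving −¼ ln(0.82) = 0.049613.
d = 0.453170 + 0.049613 = 0.502783.
Under a molecular clock d = 2μt, so t = d/(2μ) = 0.502783 / (2 × 0.0185) = 13.59 Myr.

13.59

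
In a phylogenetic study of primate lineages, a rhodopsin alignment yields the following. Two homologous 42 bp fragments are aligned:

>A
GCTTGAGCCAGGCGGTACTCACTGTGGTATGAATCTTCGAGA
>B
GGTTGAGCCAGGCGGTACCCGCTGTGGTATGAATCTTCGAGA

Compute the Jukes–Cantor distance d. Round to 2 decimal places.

The sequences differ at 3 of 42 sites (2, 19, 21), so p = 3/42 ≈ 0.071429.
d = −(3/4) ln(1 − 4p/3) = −0.75 ln(1 − 0.095239) = −0.75 ln(0.904761)
  = −0.75 × (-0.100084) = 0.075063 substitutions/site.

0.08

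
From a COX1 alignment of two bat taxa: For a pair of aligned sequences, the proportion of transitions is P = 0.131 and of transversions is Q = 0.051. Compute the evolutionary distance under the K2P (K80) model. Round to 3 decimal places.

Under the Kimura two-parameter model, d = −½ ln(1 − 2P − Q) − ¼ ln(1 − 2Q).
1 − 2P − Q = 0.687, giving −½ ln(0.687) = 0.187710.
1 − 2Q = 0.898, giving −¼ ln(0.898) = 0.026896.
d = 0.187710 + 0.026896 = 0.214606.

0.215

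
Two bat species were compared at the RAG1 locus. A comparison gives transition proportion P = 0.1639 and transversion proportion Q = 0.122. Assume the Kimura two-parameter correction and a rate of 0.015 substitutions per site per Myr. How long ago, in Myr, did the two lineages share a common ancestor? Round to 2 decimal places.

12.29

Under the Kimura two-parameter model, d = −½ ln(1 − 2P − Q) − ¼ ln(1 − 2Q).
1 − 2P − Q = 0.5502, giving −½ ln(0.5502) = 0.298737.
1 − 2Q = 0.756, giving −¼ ln(0.756) = 0.069928.
d = 0.298737 + 0.069928 = 0.368665.
Under a molecular clock d = 2μt, so t = d/(2μ) = 0.368665 / (2 × 0.015) = 12.29 Myr.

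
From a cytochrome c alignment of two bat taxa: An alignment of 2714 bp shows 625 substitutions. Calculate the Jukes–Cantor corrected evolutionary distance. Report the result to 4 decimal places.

0.2751

p = 625/2714 ≈ 0.230287.
d = −(3/4) ln(1 − 4p/3) = −0.75 ln(1 − 0.307049) = −0.75 ln(0.692951)
  = −0.75 × (-0.366796) = 0.275097 substitutions/site.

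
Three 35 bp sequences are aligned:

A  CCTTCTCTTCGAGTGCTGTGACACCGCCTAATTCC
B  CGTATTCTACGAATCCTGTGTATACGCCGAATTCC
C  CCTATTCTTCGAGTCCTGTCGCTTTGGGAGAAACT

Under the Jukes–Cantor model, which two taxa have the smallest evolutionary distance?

A–B: 11/35 differ, p = 0.314, d = 0.407.
A–C: 15/35 differ, p = 0.429, d = 0.635.
B–C: 15/35 differ, p = 0.429, d = 0.635.
The smallest distance is between A and B.

A and B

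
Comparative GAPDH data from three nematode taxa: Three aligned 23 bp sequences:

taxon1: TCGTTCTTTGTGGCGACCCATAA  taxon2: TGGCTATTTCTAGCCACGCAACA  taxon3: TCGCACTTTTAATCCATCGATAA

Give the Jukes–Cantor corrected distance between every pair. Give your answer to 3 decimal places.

d(taxon1,taxon2) = 0.553, d(taxon1,taxon3) = 0.553, d(taxon2,taxon3) = 0.761

taxon1–taxon2: 9/23 sites differ → p ≈ 0.391304, d = −0.75 ln(1 − 0.521739) = 0.553199 ≈ 0.553.
taxon1–taxon3: 9/23 sites differ → p ≈ 0.391304, d = −0.75 ln(1 − 0.521739) = 0.553199 ≈ 0.553.
taxon2–taxon3: 11/23 sites differ → p ≈ 0.478261, d = −0.75 ln(1 − 0.637681) = 0.761423 ≈ 0.761.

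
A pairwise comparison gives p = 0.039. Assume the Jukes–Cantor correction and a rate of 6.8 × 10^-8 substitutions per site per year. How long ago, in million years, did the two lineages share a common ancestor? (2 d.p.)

0.29

d = −(3/4) ln(1 − 4p/3) = −0.75 ln(1 − 0.052) = −0.75 ln(0.948)
  = −0.75 × (-0.053401) = 0.040051 substitutions/site.
Under a molecular clock d = 2μt, so t = d/(2μ) = 0.040051 / (2 × 6.8 × 10^-8) = 0.29 million years.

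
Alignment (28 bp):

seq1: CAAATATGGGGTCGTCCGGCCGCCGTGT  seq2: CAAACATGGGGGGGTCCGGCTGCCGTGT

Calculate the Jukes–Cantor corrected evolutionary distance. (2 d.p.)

The sequences differ at 4 of 28 sites (5, 12, 13, 21), so p = 4/28 ≈ 0.142857.
d = −(3/4) ln(1 − 4p/3) = −0.75 ln(1 − 0.190476) = −0.75 ln(0.809524)
  = −0.75 × (-0.211309) = 0.158482 substitutions/site.

0.16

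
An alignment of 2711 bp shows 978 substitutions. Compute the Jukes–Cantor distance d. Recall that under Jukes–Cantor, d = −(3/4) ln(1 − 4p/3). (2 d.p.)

p = 978/2711 ≈ 0.360752.
d = −(3/4) ln(1 − 4p/3) = −0.75 ln(1 − 0.481003) = −0.75 ln(0.518997)
  = −0.75 × (-0.655857) = 0.491893 substitutions/site.

0.49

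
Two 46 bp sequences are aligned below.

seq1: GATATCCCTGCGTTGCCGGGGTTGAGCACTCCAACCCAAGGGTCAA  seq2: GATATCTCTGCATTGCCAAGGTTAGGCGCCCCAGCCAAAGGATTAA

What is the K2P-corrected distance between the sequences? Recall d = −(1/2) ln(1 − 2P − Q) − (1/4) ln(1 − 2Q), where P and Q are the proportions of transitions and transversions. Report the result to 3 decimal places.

Of 46 sites, 11 differences are transitions and 1 are transversions, so P = 11/46 ≈ 0.23913 and Q = 1/46 ≈ 0.021739.
Under the Kimura two-parameter model, d = −½ ln(1 − 2P − Q) − ¼ ln(1 − 2Q).
1 − 2P − Q = 0.500001, giving −½ ln(0.500001) = 0.346573.
1 − 2Q = 0.956522, giving −¼ ln(0.956522) = 0.011113.
d = 0.346573 + 0.011113 = 0.357686.

0.358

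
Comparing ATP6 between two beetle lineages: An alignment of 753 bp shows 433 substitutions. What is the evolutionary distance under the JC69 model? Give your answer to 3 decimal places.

1.092

p = 433/753 ≈ 0.575033.
d = −(3/4) ln(1 − 4p/3) = −0.75 ln(1 − 0.766711) = −0.75 ln(0.233289)
  = −0.75 × (-1.455477) = 1.091608 substitutions/site.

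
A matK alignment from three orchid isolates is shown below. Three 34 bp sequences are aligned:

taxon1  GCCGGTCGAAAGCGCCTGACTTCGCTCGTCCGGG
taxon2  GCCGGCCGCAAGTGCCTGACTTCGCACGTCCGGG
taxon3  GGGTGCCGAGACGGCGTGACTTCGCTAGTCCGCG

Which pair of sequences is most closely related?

taxon1 and taxon2

taxon1–taxon2: 4/34 differ, p = 0.118, d = 0.128.
taxon1–taxon3: 10/34 differ, p = 0.294, d = 0.373.
taxon2–taxon3: 11/34 differ, p = 0.324, d = 0.423.
The smallest distance is between taxon1 and taxon2.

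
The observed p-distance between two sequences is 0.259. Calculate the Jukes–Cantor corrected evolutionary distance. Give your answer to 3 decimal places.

d = −(3/4) ln(1 − 4p/3) = −0.75 ln(1 − 0.345333) = −0.75 ln(0.654667)
  = −0.75 × (-0.423629) = 0.317722 substitutions/site.

0.318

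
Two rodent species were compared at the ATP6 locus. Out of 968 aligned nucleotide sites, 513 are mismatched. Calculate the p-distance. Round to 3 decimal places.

p = 513/968 = 0.529958… ≈ 0.530 (to 3 d.p.).

0.530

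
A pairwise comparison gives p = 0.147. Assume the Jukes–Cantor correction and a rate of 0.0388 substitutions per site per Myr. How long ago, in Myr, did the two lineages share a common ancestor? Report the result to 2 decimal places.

d = −(3/4) ln(1 − 4p/3) = −0.75 ln(1 − 0.196) = −0.75 ln(0.804)
  = −0.75 × (-0.218156) = 0.163617 substitutions/site.
Under a molecular clock d = 2μt, so t = d/(2μ) = 0.163617 / (2 × 0.0388) = 2.11 Myr.

2.11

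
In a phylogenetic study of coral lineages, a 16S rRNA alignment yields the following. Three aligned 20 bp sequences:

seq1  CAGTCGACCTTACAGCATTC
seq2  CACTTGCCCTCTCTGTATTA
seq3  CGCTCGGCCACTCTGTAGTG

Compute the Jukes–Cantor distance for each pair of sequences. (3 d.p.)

seq1–seq2: 8/20 sites differ → p = 0.4, d = −0.75 ln(1 − 0.533333) = 0.571605 ≈ 0.572.
seq1–seq3: 10/20 sites differ → p = 0.5, d = −0.75 ln(1 − 0.666667) = 0.823960 ≈ 0.824.
seq2–seq3: 6/20 sites differ → p = 0.3, d = −0.75 ln(1 − 0.4) = 0.383119 ≈ 0.383.

d(seq1,seq2) = 0.572, d(seq1,seq3) = 0.824, d(seq2,seq3) = 0.383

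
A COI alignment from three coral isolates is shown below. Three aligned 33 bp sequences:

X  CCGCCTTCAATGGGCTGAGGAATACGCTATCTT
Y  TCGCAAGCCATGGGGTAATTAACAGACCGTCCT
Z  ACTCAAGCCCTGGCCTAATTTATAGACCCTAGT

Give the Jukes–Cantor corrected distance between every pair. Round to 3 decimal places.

d(X,Y) = 0.699, d(X,Z) = 0.974, d(Y,Z) = 0.388

X–Y: 15/33 sites differ → p ≈ 0.454545, d = −0.75 ln(1 − 0.60606) = 0.698667 ≈ 0.699.
X–Z: 18/33 sites differ → p ≈ 0.545455, d = −0.75 ln(1 − 0.727273) = 0.974463 ≈ 0.974.
Y–Z: 10/33 sites differ → p ≈ 0.30303, d = −0.75 ln(1 − 0.40404) = 0.388186 ≈ 0.388.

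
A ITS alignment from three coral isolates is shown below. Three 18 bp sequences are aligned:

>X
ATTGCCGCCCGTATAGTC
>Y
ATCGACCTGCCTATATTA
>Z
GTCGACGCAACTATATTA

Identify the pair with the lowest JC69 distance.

Y and Z

X–Y: 8/18 differ, p = 0.444, d = 0.673.
X–Z: 8/18 differ, p = 0.444, d = 0.673.
Y–Z: 5/18 differ, p = 0.278, d = 0.347.
The smallest distance is between Y and Z.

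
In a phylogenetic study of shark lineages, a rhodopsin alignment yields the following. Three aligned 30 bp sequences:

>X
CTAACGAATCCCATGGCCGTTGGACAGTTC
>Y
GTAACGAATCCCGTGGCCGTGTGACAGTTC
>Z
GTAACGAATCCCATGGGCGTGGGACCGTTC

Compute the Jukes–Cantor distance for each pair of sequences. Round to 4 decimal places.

d(X,Y) = 0.1468, d(X,Z) = 0.1468, d(Y,Z) = 0.1468

X–Y: 4/30 sites differ → p ≈ 0.133333, d = −0.75 ln(1 − 0.177777) = 0.146808 ≈ 0.1468.
X–Z: 4/30 sites differ → p ≈ 0.133333, d = −0.75 ln(1 − 0.177777) = 0.146808 ≈ 0.1468.
Y–Z: 4/30 sites differ → p ≈ 0.133333, d = −0.75 ln(1 − 0.177777) = 0.146808 ≈ 0.1468.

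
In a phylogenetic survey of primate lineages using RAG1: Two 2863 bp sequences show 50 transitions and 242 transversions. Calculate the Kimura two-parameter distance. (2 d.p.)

P = 50/2863 ≈ 0.017464 and Q = 242/2863 ≈ 0.084527.
Under the Kimura two-parameter model, d = −½ ln(1 − 2P − Q) − ¼ ln(1 − 2Q).
1 − 2P − Q = 0.880545, giving −½ ln(0.880545) = 0.063607.
1 − 2Q = 0.830946, giving −¼ ln(0.830946) = 0.046298.
d = 0.063607 + 0.046298 = 0.109905.

0.11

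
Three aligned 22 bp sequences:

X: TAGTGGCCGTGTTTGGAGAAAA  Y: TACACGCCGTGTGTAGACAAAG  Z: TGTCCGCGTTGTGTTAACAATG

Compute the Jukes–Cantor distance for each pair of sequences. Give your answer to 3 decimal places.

X–Y: 7/22 sites differ → p ≈ 0.318182, d = −0.75 ln(1 − 0.424243) = 0.414052 ≈ 0.414.
X–Z: 12/22 sites differ → p ≈ 0.545455, d = −0.75 ln(1 − 0.727273) = 0.974463 ≈ 0.974.
Y–Z: 8/22 sites differ → p ≈ 0.363636, d = −0.75 ln(1 − 0.484848) = 0.497470 ≈ 0.497.

d(X,Y) = 0.414, d(X,Z) = 0.974, d(Y,Z) = 0.497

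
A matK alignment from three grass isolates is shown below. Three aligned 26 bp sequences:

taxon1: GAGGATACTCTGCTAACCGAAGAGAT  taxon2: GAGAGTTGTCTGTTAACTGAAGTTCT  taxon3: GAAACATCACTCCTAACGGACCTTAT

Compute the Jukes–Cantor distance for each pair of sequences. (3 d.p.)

taxon1–taxon2: 9/26 sites differ → p ≈ 0.346154, d = −0.75 ln(1 − 0.461539) = 0.464280 ≈ 0.464.
taxon1–taxon3: 12/26 sites differ → p ≈ 0.461538, d = −0.75 ln(1 − 0.615384) = 0.716632 ≈ 0.717.
taxon2–taxon3: 11/26 sites differ → p ≈ 0.423077, d = −0.75 ln(1 − 0.564103) = 0.622762 ≈ 0.623.

d(taxon1,taxon2) = 0.464, d(taxon1,taxon3) = 0.717, d(taxon2,taxon3) = 0.623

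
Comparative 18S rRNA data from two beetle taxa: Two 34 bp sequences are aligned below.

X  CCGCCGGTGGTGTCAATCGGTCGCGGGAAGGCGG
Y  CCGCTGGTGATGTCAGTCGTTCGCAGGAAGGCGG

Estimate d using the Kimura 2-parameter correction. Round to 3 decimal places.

0.169

Of 34 sites, 4 differences are transitions and 1 are transversions, so P = 4/34 ≈ 0.117647 and Q = 1/34 ≈ 0.029412.
Under the Kimura two-parameter model, d = −½ ln(1 − 2P − Q) − ¼ ln(1 − 2Q).
1 − 2P − Q = 0.735294, giving −½ ln(0.735294) = 0.153742.
1 − 2Q = 0.941176, giving −¼ ln(0.941176) = 0.015156.
d = 0.153742 + 0.015156 = 0.168898.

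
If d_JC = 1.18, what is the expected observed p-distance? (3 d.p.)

p = (3/4)(1 − e^(−4d/3)) = 0.75 × (1 − e^(-1.573333)) = 0.75 × (1 − 0.207353) = 0.594485.

0.594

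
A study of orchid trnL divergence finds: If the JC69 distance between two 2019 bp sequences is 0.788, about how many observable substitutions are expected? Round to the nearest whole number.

Invert JC69: p = (3/4)(1 − e^(−4d/3)) = 0.75 × (1 − e^(-1.050667)) = 0.75 × (1 − 0.349704) = 0.487722.
Expected differing sites = pL ≈ 0.487722 × 2019 = 984.710718 ≈ 985.

985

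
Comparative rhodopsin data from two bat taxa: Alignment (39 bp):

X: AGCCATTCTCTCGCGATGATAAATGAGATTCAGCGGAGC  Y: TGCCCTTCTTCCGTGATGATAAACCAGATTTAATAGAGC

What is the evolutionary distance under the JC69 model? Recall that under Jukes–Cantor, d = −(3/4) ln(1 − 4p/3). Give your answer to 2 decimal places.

The sequences differ at 11 of 39 sites, so p = 11/39 ≈ 0.282051.
d = −(3/4) ln(1 − 4p/3) = −0.75 ln(1 − 0.376068) = −0.75 ln(0.623932)
  = −0.75 × (-0.471714) = 0.353786 substitutions/site.

0.35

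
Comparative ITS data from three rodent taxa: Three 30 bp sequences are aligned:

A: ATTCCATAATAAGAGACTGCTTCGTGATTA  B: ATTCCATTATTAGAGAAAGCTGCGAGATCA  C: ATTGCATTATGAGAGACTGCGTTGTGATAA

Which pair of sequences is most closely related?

A–B: 7/30 differ, p = 0.233, d = 0.280.
A–C: 6/30 differ, p = 0.200, d = 0.233.
B–C: 9/30 differ, p = 0.300, d = 0.383.
The smallest distance is between A and C.

A and C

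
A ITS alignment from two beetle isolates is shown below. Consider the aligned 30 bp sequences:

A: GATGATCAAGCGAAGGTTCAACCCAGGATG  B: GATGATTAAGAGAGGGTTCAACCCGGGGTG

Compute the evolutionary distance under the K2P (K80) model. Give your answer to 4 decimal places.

Of 30 sites, 4 differences are transitions and 1 are transversions, so P = 4/30 ≈ 0.133333 and Q = 1/30 ≈ 0.033333.
Under the Kimura two-parameter model, d = −½ ln(1 − 2P − Q) − ¼ ln(1 − 2Q).
1 − 2P − Q = 0.700001, giving −½ ln(0.700001) = 0.178337.
1 − 2Q = 0.933334, giving −¼ ln(0.933334) = 0.017248.
d = 0.178337 + 0.017248 = 0.195585.

0.1956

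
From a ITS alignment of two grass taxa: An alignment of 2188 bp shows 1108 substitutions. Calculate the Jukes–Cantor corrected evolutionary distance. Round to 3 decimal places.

0.843

p = 1108/2188 ≈ 0.506399.
d = −(3/4) ln(1 − 4p/3) = −0.75 ln(1 − 0.675199) = −0.75 ln(0.324801)
  = −0.75 × (-1.124543) = 0.843407 substitutions/site.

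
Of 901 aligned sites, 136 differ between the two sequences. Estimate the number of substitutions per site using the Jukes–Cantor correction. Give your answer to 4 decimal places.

0.1685

p = 136/901 ≈ 0.150943.
d = −(3/4) ln(1 − 4p/3) = −0.75 ln(1 − 0.201257) = −0.75 ln(0.798743)
  = −0.75 × (-0.224716) = 0.168537 substitutions/site.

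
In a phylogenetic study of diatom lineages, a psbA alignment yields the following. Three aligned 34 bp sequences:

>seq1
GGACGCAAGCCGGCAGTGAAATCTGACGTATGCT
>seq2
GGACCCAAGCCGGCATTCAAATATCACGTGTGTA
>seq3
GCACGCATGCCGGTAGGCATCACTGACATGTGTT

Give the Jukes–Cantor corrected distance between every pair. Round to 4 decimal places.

seq1–seq2: 8/34 sites differ → p ≈ 0.235294, d = −0.75 ln(1 − 0.313725) = 0.282358 ≈ 0.2824.
seq1–seq3: 11/34 sites differ → p ≈ 0.323529, d = −0.75 ln(1 − 0.431372) = 0.423397 ≈ 0.4234.
seq2–seq3: 13/34 sites differ → p ≈ 0.382353, d = −0.75 ln(1 − 0.509804) = 0.534712 ≈ 0.5347.

d(seq1,seq2) = 0.2824, d(seq1,seq3) = 0.4234, d(seq2,seq3) = 0.5347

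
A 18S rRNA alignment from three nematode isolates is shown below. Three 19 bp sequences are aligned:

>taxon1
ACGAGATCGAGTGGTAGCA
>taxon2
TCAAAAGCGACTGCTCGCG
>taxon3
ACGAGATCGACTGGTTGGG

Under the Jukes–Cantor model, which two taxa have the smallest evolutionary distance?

taxon1–taxon2: 8/19 differ, p = 0.421, d = 0.618.
taxon1–taxon3: 4/19 differ, p = 0.211, d = 0.247.
taxon2–taxon3: 7/19 differ, p = 0.368, d = 0.507.
The smallest distance is between taxon1 and taxon3.

taxon1 and taxon3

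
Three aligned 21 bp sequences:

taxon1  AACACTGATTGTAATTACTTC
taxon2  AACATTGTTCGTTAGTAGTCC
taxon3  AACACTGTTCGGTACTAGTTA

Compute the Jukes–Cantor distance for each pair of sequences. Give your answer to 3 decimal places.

d(taxon1,taxon2) = 0.441, d(taxon1,taxon3) = 0.441, d(taxon2,taxon3) = 0.286

taxon1–taxon2: 7/21 sites differ → p ≈ 0.333333, d = −0.75 ln(1 − 0.444444) = 0.440839 ≈ 0.441.
taxon1–taxon3: 7/21 sites differ → p ≈ 0.333333, d = −0.75 ln(1 − 0.444444) = 0.440839 ≈ 0.441.
taxon2–taxon3: 5/21 sites differ → p ≈ 0.238095, d = −0.75 ln(1 − 0.31746) = 0.286451 ≈ 0.286.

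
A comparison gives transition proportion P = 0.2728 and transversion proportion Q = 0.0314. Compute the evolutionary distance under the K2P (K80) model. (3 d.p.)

Under the Kimura two-parameter model, d = −½ ln(1 − 2P − Q) − ¼ ln(1 − 2Q).
1 − 2P − Q = 0.423, giving −½ ln(0.423) = 0.430192.
1 − 2Q = 0.9372, giving −¼ ln(0.9372) = 0.016215.
d = 0.430192 + 0.016215 = 0.446407.

0.446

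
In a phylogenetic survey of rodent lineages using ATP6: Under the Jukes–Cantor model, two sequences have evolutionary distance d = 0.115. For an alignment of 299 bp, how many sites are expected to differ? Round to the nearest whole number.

32

Invert JC69: p = (3/4)(1 − e^(−4d/3)) = 0.75 × (1 − e^(-0.153333)) = 0.75 × (1 − 0.857844) = 0.106617.
Expected differing sites = pL ≈ 0.106617 × 299 = 31.878483 ≈ 32.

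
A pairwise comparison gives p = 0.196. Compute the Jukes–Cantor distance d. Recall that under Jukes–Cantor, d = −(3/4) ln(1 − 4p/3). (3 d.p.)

0.227

d = −(3/4) ln(1 − 4p/3) = −0.75 ln(1 − 0.261333) = −0.75 ln(0.738667)
  = −0.75 × (-0.302908) = 0.227181 substitutions/site.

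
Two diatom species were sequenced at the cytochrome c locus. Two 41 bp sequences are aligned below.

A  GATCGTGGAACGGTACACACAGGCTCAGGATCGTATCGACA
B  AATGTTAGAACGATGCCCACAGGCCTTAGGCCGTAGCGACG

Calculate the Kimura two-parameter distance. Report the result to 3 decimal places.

Of 41 sites, 10 differences are transitions and 5 are transversions, so P = 10/41 ≈ 0.243902 and Q = 5/41 ≈ 0.121951.
Under the Kimura two-parameter model, d = −½ ln(1 − 2P − Q) − ¼ ln(1 − 2Q).
1 − 2P − Q = 0.390245, giving −½ ln(0.390245) = 0.470490.
1 − 2Q = 0.756098, giving −¼ ln(0.756098) = 0.069896.
d = 0.470490 + 0.069896 = 0.540386.

0.540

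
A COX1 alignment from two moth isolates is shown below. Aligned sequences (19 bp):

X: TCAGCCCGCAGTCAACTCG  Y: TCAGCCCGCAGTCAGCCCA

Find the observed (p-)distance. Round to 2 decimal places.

0.16

The sequences differ at 3 of 19 positions (sites 15, 17, 19).
p = 3/19 = 0.157894… ≈ 0.16 (to 2 d.p.).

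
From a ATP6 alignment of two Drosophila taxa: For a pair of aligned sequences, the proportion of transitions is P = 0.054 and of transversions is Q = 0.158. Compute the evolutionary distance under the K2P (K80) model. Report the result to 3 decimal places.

0.250

Under the Kimura two-parameter model, d = −½ ln(1 − 2P − Q) − ¼ ln(1 − 2Q).
1 − 2P − Q = 0.734, giving −½ ln(0.734) = 0.154623.
1 − 2Q = 0.684, giving −¼ ln(0.684) = 0.094949.
d = 0.154623 + 0.094949 = 0.249572.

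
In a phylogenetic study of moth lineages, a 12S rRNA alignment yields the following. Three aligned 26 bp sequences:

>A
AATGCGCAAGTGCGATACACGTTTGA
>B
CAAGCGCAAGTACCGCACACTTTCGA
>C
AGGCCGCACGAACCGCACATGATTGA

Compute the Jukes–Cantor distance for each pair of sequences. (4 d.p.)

A–B: 8/26 sites differ → p ≈ 0.307692, d = −0.75 ln(1 − 0.410256) = 0.396050 ≈ 0.3961.
A–C: 11/26 sites differ → p ≈ 0.423077, d = −0.75 ln(1 − 0.564103) = 0.622762 ≈ 0.6228.
B–C: 10/26 sites differ → p ≈ 0.384615, d = −0.75 ln(1 − 0.51282) = 0.539341 ≈ 0.5393.

d(A,B) = 0.3961, d(A,C) = 0.6228, d(B,C) = 0.5393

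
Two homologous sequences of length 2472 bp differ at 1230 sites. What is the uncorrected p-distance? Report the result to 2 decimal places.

0.50

p = 1230/2472 = 0.497572… ≈ 0.50 (to 2 d.p.).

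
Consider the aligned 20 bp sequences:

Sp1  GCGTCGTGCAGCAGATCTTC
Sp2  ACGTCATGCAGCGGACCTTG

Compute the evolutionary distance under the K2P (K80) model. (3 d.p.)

Of 20 sites, 4 differences are transitions and 1 are transversions, so P = 4/20 = 0.2 and Q = 1/20 = 0.05.
Under the Kimura two-parameter model, d = −½ ln(1 − 2P − Q) − ¼ ln(1 − 2Q).
1 − 2P − Q = 0.55, giving −½ ln(0.55) = 0.298919.
1 − 2Q = 0.9, giving −¼ ln(0.9) = 0.026340.
d = 0.298919 + 0.026340 = 0.325259.

0.325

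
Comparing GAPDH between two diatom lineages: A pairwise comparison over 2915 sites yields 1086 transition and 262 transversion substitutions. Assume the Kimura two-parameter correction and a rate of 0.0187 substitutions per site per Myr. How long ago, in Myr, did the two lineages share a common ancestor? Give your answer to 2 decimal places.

P = 1086/2915 ≈ 0.372556 and Q = 262/2915 ≈ 0.08988.
Under the Kimura two-parameter model, d = −½ ln(1 − 2P − Q) − ¼ ln(1 − 2Q).
1 − 2P − Q = 0.165008, giving −½ ln(0.165008) = 0.900881.
1 − 2Q = 0.82024, giving −¼ ln(0.82024) = 0.049540.
d = 0.900881 + 0.049540 = 0.950421.
Under a molecular clock d = 2μt, so t = d/(2μ) = 0.950421 / (2 × 0.0187) = 25.41 Myr.

25.41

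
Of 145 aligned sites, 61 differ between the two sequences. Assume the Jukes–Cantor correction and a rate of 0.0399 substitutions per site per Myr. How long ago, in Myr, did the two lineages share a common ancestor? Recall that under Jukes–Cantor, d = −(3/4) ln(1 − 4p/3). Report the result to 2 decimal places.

7.74

p = 61/145 ≈ 0.42069.
d = −(3/4) ln(1 − 4p/3) = −0.75 ln(1 − 0.56092) = −0.75 ln(0.43908)
  = −0.75 × (-0.823074) = 0.617306 substitutions/site.
Under a molecular clock d = 2μt, so t = d/(2μ) = 0.617306 / (2 × 0.0399) = 7.74 Myr.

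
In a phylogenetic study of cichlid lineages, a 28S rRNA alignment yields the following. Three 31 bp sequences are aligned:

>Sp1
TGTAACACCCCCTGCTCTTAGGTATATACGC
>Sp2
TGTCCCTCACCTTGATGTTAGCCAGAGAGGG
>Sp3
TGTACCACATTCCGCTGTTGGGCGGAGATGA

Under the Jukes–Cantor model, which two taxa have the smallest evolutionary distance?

Sp1–Sp2: 13/31 differ, p = 0.419, d = 0.614.
Sp1–Sp3: 13/31 differ, p = 0.419, d = 0.614.
Sp2–Sp3: 12/31 differ, p = 0.387, d = 0.544.
The smallest distance is between Sp2 and Sp3.

Sp2 and Sp3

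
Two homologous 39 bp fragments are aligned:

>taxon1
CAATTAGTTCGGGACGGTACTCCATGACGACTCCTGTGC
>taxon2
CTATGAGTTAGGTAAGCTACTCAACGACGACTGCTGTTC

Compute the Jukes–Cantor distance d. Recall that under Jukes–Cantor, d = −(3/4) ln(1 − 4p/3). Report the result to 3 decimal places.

0.314

The sequences differ at 10 of 39 sites (2, 5, 10, 13, 15, 17, 23, 25, 33, 38), so p = 10/39 ≈ 0.25641.
d = −(3/4) ln(1 − 4p/3) = −0.75 ln(1 − 0.34188) = −0.75 ln(0.65812)
  = −0.75 × (-0.418368) = 0.313776 substitutions/site.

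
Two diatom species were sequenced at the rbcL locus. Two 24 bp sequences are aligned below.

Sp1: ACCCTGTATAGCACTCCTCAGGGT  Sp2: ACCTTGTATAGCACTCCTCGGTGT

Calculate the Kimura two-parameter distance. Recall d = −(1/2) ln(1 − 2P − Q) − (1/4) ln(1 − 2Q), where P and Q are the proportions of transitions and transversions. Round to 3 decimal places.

Of 24 sites, 2 differences are transitions and 1 are transversions, so P = 2/24 ≈ 0.083333 and Q = 1/24 ≈ 0.041667.
Under the Kimura two-parameter model, d = −½ ln(1 − 2P − Q) − ¼ ln(1 − 2Q).
1 − 2P − Q = 0.791667, giving −½ ln(0.791667) = 0.116807.
1 − 2Q = 0.916666, giving −¼ ln(0.916666) = 0.021753.
d = 0.116807 + 0.021753 = 0.138560.

0.139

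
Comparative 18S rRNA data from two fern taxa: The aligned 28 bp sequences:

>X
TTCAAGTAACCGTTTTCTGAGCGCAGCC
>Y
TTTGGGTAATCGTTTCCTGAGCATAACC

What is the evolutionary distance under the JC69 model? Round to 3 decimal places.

The sequences differ at 8 of 28 sites (3, 4, 5, 10, 16, 23, 24, 26), so p = 8/28 ≈ 0.285714.
d = −(3/4) ln(1 − 4p/3) = −0.75 ln(1 − 0.380952) = −0.75 ln(0.619048)
  = −0.75 × (-0.479572) = 0.359679 substitutions/site.

0.360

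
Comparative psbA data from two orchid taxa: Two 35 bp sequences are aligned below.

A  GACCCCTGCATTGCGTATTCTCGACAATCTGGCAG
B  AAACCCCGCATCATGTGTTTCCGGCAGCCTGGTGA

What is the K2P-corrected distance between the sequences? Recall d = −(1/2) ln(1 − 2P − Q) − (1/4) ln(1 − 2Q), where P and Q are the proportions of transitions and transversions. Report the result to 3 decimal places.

0.897

Of 35 sites, 14 differences are transitions and 1 are transversions, so P = 14/35 = 0.4 and Q = 1/35 ≈ 0.028571.
Under the Kimura two-parameter model, d = −½ ln(1 − 2P − Q) − ¼ ln(1 − 2Q).
1 − 2P − Q = 0.171429, giving −½ ln(0.171429) = 0.881793.
1 − 2Q = 0.942858, giving −¼ ln(0.942858) = 0.014710.
d = 0.881793 + 0.014710 = 0.896503.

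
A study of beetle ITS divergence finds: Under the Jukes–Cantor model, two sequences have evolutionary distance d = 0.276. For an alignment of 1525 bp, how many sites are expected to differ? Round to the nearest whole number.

Invert JC69: p = (3/4)(1 − e^(−4d/3)) = 0.75 × (1 − e^(-0.368)) = 0.75 × (1 − 0.692117) = 0.230912.
Expected differing sites = pL ≈ 0.230912 × 1525 = 352.1408 ≈ 352.

352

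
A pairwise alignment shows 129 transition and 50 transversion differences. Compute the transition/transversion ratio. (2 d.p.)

2.58

R = 129/50 = 2.58.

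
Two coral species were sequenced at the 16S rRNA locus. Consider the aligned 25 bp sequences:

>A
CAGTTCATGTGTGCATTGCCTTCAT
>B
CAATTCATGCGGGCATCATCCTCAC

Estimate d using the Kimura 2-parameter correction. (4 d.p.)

0.4790

Of 25 sites, 7 differences are transitions and 1 are transversions, so P = 7/25 = 0.28 and Q = 1/25 = 0.04.
Under the Kimura two-parameter model, d = −½ ln(1 − 2P − Q) − ¼ ln(1 − 2Q).
1 − 2P − Q = 0.4, giving −½ ln(0.4) = 0.458145.
1 − 2Q = 0.92, giving −¼ ln(0.92) = 0.020845.
d = 0.458145 + 0.020845 = 0.478990.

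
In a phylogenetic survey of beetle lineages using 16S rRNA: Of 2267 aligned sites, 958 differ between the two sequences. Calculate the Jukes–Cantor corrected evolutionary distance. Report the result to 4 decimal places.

0.6216

p = 958/2267 ≈ 0.422585.
d = −(3/4) ln(1 − 4p/3) = −0.75 ln(1 − 0.563447) = −0.75 ln(0.436553)
  = −0.75 × (-0.828845) = 0.621634 substitutions/site.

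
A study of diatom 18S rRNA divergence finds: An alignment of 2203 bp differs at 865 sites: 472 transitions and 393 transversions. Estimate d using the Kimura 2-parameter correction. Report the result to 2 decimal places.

P = 472/2203 ≈ 0.214253 and Q = 393/2203 ≈ 0.178393.
Under the Kimura two-parameter model, d = −½ ln(1 − 2P − Q) − ¼ ln(1 − 2Q).
1 − 2P − Q = 0.393101, giving −½ ln(0.393101) = 0.466844.
1 − 2Q = 0.643214, giving −¼ ln(0.643214) = 0.110319.
d = 0.466844 + 0.110319 = 0.577163.

0.58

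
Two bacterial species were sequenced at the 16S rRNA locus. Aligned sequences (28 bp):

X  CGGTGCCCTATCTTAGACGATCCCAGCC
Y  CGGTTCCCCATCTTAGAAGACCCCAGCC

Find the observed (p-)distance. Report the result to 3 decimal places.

The sequences differ at 4 of 28 positions (sites 5, 9, 18, 21).
p = 4/28 = 0.142857… ≈ 0.143 (to 3 d.p.).

0.143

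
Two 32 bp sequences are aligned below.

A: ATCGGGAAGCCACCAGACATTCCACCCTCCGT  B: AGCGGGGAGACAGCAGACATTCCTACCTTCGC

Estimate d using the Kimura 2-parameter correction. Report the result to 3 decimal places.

0.304

Of 32 sites, 3 differences are transitions and 5 are transversions, so P = 3/32 = 0.09375 and Q = 5/32 = 0.15625.
Under the Kimura two-parameter model, d = −½ ln(1 − 2P − Q) − ¼ ln(1 − 2Q).
1 − 2P − Q = 0.65625, giving −½ ln(0.65625) = 0.210607.
1 − 2Q = 0.6875, giving −¼ ln(0.6875) = 0.093673.
d = 0.210607 + 0.093673 = 0.304280.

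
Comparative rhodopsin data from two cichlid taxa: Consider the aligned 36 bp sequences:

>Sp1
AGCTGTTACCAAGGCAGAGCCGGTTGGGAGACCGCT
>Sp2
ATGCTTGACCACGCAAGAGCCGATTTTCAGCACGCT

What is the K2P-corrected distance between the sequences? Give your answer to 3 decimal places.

0.569

Of 36 sites, 2 differences are transitions and 12 are transversions, so P = 2/36 ≈ 0.055556 and Q = 12/36 ≈ 0.333333.
Under the Kimura two-parameter model, d = −½ ln(1 − 2P − Q) − ¼ ln(1 − 2Q).
1 − 2P − Q = 0.555555, giving −½ ln(0.555555) = 0.293894.
1 − 2Q = 0.333334, giving −¼ ln(0.333334) = 0.274653.
d = 0.293894 + 0.274653 = 0.568547.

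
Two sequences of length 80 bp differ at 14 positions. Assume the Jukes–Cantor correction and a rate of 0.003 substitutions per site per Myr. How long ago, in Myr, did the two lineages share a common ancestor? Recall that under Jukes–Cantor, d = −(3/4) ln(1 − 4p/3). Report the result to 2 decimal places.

33.21

p = 14/80 = 0.175.
d = −(3/4) ln(1 − 4p/3) = −0.75 ln(1 − 0.233333) = −0.75 ln(0.766667)
  = −0.75 × (-0.265703) = 0.199277 substitutions/site.
Under a molecular clock d = 2μt, so t = d/(2μ) = 0.199277 / (2 × 0.003) = 33.21 Myr.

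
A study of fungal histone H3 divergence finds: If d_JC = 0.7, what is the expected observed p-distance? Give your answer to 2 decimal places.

p = (3/4)(1 − e^(−4d/3)) = 0.75 × (1 − e^(-0.933333)) = 0.75 × (1 − 0.393241) = 0.455069.

0.46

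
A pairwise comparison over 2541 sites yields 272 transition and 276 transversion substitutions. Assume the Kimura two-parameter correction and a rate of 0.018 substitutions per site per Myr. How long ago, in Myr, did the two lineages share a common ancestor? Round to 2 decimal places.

P = 272/2541 ≈ 0.107044 and Q = 276/2541 ≈ 0.108619.
Under the Kimura two-parameter model, d = −½ ln(1 − 2P − Q) − ¼ ln(1 − 2Q).
1 − 2P − Q = 0.677293, giving −½ ln(0.677293) = 0.194826.
1 − 2Q = 0.782762, giving −¼ ln(0.782762) = 0.061232.
d = 0.194826 + 0.061232 = 0.256058.
Under a molecular clock d = 2μt, so t = d/(2μ) = 0.256058 / (2 × 0.018) = 7.11 Myr.

7.11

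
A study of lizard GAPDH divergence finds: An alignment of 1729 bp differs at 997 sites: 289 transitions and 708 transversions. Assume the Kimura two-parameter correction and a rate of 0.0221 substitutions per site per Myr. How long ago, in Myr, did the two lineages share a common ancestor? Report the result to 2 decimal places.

25.07

P = 289/1729 ≈ 0.167149 and Q = 708/1729 ≈ 0.409485.
Under the Kimura two-parameter model, d = −½ ln(1 − 2P − Q) − ¼ ln(1 − 2Q).
1 − 2P − Q = 0.256217, giving −½ ln(0.256217) = 0.680865.
1 − 2Q = 0.18103, giving −¼ ln(0.18103) = 0.427273.
d = 0.680865 + 0.427273 = 1.108138.
Under a molecular clock d = 2μt, so t = d/(2μ) = 1.108138 / (2 × 0.0221) = 25.07 Myr.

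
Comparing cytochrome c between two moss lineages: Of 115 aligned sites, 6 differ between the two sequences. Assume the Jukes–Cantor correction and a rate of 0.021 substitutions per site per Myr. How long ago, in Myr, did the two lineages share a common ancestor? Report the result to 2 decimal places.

1.29

p = 6/115 ≈ 0.052174.
d = −(3/4) ln(1 − 4p/3) = −0.75 ln(1 − 0.069565) = −0.75 ln(0.930435)
  = −0.75 × (-0.072103) = 0.054077 substitutions/site.
Under a molecular clock d = 2μt, so t = d/(2μ) = 0.054077 / (2 × 0.021) = 1.29 Myr.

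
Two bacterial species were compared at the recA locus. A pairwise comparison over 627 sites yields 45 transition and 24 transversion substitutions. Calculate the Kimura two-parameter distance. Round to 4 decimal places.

0.1202

P = 45/627 ≈ 0.07177 and Q = 24/627 ≈ 0.038278.
Under the Kimura two-parameter model, d = −½ ln(1 − 2P − Q) − ¼ ln(1 − 2Q).
1 − 2P − Q = 0.818182, giving −½ ln(0.818182) = 0.100335.
1 − 2Q = 0.923444, giving −¼ ln(0.923444) = 0.019911.
d = 0.100335 + 0.019911 = 0.120246.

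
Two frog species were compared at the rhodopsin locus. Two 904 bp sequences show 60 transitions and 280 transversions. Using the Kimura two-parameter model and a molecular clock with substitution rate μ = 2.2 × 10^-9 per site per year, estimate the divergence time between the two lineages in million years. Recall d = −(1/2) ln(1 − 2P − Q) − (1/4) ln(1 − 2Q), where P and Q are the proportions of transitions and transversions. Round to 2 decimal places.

P = 60/904 ≈ 0.066372 and Q = 280/904 ≈ 0.309735.
Under the Kimura two-parameter model, d = −½ ln(1 − 2P − Q) − ¼ ln(1 − 2Q).
1 − 2P − Q = 0.557521, giving −½ ln(0.557521) = 0.292128.
1 − 2Q = 0.38053, giving −¼ ln(0.38053) = 0.241548.
d = 0.292128 + 0.241548 = 0.533676.
Under a molecular clock d = 2μt, so t = d/(2μ) = 0.533676 / (2 × 2.2 × 10^-9) = 121.29 million years.

121.29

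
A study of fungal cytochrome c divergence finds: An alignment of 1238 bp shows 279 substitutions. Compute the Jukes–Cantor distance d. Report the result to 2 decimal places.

0.27

p = 279/1238 ≈ 0.225363.
d = −(3/4) ln(1 − 4p/3) = −0.75 ln(1 − 0.300484) = −0.75 ln(0.699516)
  = −0.75 × (-0.357367) = 0.268025 substitutions/site.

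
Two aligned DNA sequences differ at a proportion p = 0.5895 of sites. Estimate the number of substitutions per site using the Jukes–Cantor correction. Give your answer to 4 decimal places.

d = −(3/4) ln(1 − 4p/3) = −0.75 ln(1 − 0.786) = −0.75 ln(0.214)
  = −0.75 × (-1.541779) = 1.156334 substitutions/site.

1.1563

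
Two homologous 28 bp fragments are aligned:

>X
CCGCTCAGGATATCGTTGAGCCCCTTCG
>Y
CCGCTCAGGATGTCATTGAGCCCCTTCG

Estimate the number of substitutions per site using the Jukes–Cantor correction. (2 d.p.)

The sequences differ at 2 of 28 sites (12, 15), so p = 2/28 ≈ 0.071429.
d = −(3/4) ln(1 − 4p/3) = −0.75 ln(1 − 0.095239) = −0.75 ln(0.904761)
  = −0.75 × (-0.100084) = 0.075063 substitutions/site.

0.08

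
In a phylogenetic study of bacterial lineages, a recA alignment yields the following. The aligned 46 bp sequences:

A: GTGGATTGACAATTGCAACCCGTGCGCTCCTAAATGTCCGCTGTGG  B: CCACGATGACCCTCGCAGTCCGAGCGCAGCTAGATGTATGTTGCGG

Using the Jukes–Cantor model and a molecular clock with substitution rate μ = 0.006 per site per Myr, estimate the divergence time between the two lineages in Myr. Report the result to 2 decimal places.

The sequences differ at 19 of 46 sites, so p = 19/46 ≈ 0.413043.
d = −(3/4) ln(1 − 4p/3) = −0.75 ln(1 − 0.550724) = −0.75 ln(0.449276)
  = −0.75 × (-0.800118) = 0.600089 substitutions/site.
Under a molecular clock d = 2μt, so t = d/(2μ) = 0.600089 / (2 × 0.006) = 50.01 Myr.

50.01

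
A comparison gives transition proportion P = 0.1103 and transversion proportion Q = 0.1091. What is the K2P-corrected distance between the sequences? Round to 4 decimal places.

Under the Kimura two-parameter model, d = −½ ln(1 − 2P − Q) − ¼ ln(1 − 2Q).
1 − 2P − Q = 0.6703, giving −½ ln(0.6703) = 0.200015.
1 − 2Q = 0.7818, giving −¼ ln(0.7818) = 0.061539.
d = 0.200015 + 0.061539 = 0.261554.

0.2616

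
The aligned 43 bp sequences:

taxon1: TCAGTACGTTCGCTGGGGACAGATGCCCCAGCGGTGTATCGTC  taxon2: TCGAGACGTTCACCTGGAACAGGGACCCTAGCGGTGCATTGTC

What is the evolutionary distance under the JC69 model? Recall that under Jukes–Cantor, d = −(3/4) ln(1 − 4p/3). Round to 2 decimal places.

The sequences differ at 13 of 43 sites, so p = 13/43 ≈ 0.302326.
d = −(3/4) ln(1 − 4p/3) = −0.75 ln(1 − 0.403101) = −0.75 ln(0.596899)
  = −0.75 × (-0.516007) = 0.387005 substitutions/site.

0.39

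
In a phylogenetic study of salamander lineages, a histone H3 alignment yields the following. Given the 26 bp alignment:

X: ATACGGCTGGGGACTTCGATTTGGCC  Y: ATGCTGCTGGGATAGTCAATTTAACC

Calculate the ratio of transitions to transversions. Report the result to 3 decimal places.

1.250

Transitions are A↔G and C↔T; transversions are all other mismatches.
Transitions: 5. Transversions: 4.
R = 5/4 = 1.250.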